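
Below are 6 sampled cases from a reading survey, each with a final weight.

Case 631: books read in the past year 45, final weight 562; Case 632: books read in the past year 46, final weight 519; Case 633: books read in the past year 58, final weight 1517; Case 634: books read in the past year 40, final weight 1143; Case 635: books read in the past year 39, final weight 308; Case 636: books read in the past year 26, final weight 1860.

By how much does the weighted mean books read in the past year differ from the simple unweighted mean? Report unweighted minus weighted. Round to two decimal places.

1.17

Unweighted sum = 45 + 46 + 58 + 40 + 39 + 26 = 254
Unweighted mean = 254 / 6 = 42.333333
Weighted sum = 45×562 + 46×519 + 58×1517 + 40×1143 + 39×308 + 26×1860
  = 25290 + 23874 + 87986 + 45720 + 12012 + 48360 = 243242
Sum of weights = 562 + 519 + 1517 + 1143 + 308 + 1860 = 5909
Weighted mean = 243242 / 5909 = 41.164664
Difference (unweighted minus weighted) = 1.1686693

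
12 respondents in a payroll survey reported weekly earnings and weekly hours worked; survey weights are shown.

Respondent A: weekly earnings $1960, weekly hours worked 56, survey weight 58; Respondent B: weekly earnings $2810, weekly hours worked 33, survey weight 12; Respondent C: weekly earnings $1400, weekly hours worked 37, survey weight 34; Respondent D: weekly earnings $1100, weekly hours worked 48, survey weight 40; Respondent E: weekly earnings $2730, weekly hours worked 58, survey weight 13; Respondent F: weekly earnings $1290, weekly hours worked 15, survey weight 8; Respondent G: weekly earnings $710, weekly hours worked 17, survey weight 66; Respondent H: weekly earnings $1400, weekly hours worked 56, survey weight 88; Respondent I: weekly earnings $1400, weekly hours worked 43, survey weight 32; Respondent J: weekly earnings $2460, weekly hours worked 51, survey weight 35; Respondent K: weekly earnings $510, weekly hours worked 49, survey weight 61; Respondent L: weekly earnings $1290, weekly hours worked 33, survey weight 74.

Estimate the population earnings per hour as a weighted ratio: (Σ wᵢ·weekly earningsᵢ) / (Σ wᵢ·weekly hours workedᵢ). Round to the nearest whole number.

32

Σ wᵢ·y = 1960×58 + 2810×12 + 1400×34 + 1100×40 + 2730×13 + 1290×8 + 710×66 + 1400×88 + 1400×32 + 2460×35 + 510×61 + 1290×74
  = 712340
Σ wᵢ·x = 56×58 + 33×12 + 37×34 + 48×40 + 58×13 + 15×8 + 17×66 + 56×88 + 43×32 + 51×35 + 49×61 + 33×74
  = 3248 + 396 + 1258 + 1920 + 754 + 120 + 1122 + 4928 + 1376 + 1785 + 2989 + 2442 = 22338
Ratio = 712340 / 22338 = 31.889157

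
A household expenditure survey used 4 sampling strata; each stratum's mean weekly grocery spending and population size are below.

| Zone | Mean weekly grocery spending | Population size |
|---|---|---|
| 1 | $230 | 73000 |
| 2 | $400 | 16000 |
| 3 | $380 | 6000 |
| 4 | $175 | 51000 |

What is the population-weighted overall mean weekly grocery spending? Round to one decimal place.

235.6

Σ Nₕ·x̄ₕ = 230×73000 + 400×16000 + 380×6000 + 175×51000
  = 34395000
Σ Nₕ = 73000 + 16000 + 6000 + 51000 = 146000
Overall mean = 34395000 / 146000 = 235.58219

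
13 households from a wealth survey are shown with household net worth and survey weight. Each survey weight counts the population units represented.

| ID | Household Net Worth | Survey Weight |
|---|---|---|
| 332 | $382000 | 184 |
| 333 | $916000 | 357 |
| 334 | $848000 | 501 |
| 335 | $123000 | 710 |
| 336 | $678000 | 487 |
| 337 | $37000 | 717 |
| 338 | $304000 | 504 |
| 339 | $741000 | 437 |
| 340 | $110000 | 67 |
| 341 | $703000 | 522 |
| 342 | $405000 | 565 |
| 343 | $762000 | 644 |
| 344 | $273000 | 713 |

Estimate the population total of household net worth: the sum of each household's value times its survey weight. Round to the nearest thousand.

Weighted total = 3031764000

3031764000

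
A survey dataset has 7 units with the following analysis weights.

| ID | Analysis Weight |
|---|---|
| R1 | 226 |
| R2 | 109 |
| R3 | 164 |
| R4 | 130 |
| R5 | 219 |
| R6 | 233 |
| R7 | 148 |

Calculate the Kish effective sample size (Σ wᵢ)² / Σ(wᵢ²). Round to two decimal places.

6.54

Σ wᵢ = 226 + 109 + 164 + 130 + 219 + 233 + 148 = 1229
Σ wᵢ² = 51076 + 11881 + 26896 + 16900 + 47961 + 54289 + 21904 = 230907
n_eff = 1229² / 230907 = 1510441 / 230907 = 6.5413392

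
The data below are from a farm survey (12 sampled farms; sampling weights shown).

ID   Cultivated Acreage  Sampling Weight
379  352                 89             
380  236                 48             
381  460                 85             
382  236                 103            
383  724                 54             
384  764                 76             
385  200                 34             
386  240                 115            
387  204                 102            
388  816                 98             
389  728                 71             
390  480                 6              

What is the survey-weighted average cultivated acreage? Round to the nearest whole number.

446

Weighted sum = 352×89 + 236×48 + 460×85 + 236×103 + 724×54 + 764×76 + 200×34 + 240×115 + 204×102 + 816×98 + 728×71 + 480×6
  = 31328 + 11328 + 39100 + 24308 + 39096 + 58064 + 6800 + 27600 + 20808 + 79968 + 51688 + 2880 = 392968
Sum of weights = 89 + 48 + 85 + 103 + 54 + 76 + 34 + 115 + 102 + 98 + 71 + 6 = 881
Weighted mean = 392968 / 881 = 446.04767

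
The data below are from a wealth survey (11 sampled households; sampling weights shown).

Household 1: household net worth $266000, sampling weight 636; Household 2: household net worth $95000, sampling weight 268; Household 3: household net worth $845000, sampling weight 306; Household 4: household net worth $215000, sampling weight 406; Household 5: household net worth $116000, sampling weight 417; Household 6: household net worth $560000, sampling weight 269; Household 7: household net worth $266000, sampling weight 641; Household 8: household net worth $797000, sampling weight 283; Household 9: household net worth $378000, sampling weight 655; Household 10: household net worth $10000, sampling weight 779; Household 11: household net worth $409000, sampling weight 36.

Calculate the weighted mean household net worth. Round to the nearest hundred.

299300

Weighted sum = 266000×636 + 95000×268 + 845000×306 + 215000×406 + 116000×417 + 560000×269 + 266000×641 + 797000×283 + 378000×655 + 10000×779 + 409000×36
  = 1405669000
Sum of weights = 636 + 268 + 306 + 406 + 417 + 269 + 641 + 283 + 655 + 779 + 36 = 4696
Weighted mean = 1405669000 / 4696 = 299333.26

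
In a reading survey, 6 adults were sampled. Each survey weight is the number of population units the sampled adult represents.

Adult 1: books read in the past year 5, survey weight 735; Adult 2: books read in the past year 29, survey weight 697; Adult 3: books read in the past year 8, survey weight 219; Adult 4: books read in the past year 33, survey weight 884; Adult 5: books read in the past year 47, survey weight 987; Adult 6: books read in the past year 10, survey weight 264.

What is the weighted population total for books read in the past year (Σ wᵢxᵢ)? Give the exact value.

103841

Weighted total = 5×735 + 29×697 + 8×219 + 33×884 + 47×987 + 10×264
  = 3675 + 20213 + 1752 + 29172 + 46389 + 2640 = 103841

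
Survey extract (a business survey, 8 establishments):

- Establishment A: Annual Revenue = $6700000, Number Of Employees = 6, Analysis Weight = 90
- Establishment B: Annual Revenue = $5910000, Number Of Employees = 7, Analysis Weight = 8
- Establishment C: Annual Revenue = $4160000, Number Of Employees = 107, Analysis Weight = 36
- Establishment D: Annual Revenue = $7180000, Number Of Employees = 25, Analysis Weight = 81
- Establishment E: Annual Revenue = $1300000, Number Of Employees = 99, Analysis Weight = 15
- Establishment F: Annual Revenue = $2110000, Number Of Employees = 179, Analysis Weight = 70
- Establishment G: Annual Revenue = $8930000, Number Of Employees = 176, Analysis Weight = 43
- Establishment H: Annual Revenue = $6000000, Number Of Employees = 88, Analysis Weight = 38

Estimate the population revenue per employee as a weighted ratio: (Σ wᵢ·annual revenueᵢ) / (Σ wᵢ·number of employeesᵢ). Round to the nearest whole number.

68816

Σ wᵢ·y = 6700000×90 + 5910000×8 + 4160000×36 + 7180000×81 + 1300000×15 + 2110000×70 + 8930000×43 + 6000000×38
  = 603000000 + 47280000 + 149760000 + 581580000 + 19500000 + 147700000 + 383990000 + 228000000 = 2160810000
Σ wᵢ·x = 6×90 + 7×8 + 107×36 + 25×81 + 99×15 + 179×70 + 176×43 + 88×38
  = 540 + 56 + 3852 + 2025 + 1485 + 12530 + 7568 + 3344 = 31400
Ratio = 2160810000 / 31400 = 68815.605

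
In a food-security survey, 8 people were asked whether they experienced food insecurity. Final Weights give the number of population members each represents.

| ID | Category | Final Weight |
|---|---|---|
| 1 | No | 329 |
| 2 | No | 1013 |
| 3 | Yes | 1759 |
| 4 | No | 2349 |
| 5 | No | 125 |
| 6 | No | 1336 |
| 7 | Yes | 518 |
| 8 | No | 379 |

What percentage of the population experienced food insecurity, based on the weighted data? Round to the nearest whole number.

Sum of weights for 'Yes' = 1759 + 518 = 2277
Total weight = 329 + 1013 + 1759 + 2349 + 125 + 1336 + 518 + 379 = 7808
Weighted proportion = 2277 / 7808 = 0.29162398 → 29.162398%

29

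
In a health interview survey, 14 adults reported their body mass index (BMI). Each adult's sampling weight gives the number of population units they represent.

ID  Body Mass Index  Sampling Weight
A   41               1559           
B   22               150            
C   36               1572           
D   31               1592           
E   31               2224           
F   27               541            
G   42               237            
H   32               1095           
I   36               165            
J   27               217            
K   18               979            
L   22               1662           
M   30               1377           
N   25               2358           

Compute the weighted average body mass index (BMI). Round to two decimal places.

29.75

Weighted sum = 467953
Sum of weights = 15728
Weighted mean = 467953 / 15728 = 29.752861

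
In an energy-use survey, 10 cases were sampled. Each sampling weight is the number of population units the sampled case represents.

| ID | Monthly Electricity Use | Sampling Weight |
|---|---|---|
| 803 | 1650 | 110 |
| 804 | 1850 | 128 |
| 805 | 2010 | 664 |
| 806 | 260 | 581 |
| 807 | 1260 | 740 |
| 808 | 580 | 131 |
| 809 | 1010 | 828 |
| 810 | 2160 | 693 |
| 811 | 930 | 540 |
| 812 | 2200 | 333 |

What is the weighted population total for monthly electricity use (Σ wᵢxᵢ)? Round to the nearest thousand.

Weighted total = 1650×110 + 1850×128 + 2010×664 + 260×581 + 1260×740 + 580×131 + 1010×828 + 2160×693 + 930×540 + 2200×333
  = 6480340

6480000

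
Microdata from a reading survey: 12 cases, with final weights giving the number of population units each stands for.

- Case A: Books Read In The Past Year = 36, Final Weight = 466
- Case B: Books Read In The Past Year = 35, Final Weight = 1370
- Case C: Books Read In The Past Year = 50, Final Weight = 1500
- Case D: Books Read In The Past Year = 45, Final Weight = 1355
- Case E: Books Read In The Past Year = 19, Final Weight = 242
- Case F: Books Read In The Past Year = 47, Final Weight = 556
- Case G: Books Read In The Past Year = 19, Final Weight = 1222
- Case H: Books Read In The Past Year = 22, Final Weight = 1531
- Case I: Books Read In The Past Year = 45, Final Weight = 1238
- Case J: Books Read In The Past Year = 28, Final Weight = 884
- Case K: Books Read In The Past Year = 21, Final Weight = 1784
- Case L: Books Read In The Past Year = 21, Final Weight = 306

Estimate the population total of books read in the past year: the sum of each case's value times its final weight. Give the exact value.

Weighted total = 36×466 + 35×1370 + 50×1500 + 45×1355 + 19×242 + 47×556 + 19×1222 + 22×1531 + 45×1238 + 28×884 + 21×1784 + 21×306
  = 16776 + 47950 + 75000 + 60975 + 4598 + 26132 + 23218 + 33682 + 55710 + 24752 + 37464 + 6426 = 412683

412683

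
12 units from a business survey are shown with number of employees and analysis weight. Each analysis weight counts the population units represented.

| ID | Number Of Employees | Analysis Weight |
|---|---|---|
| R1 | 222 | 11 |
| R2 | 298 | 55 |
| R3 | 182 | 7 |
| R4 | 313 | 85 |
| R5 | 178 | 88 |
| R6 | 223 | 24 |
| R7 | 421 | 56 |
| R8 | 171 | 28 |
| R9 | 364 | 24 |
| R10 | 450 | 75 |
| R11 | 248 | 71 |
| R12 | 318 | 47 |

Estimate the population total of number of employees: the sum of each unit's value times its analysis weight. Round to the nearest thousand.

171000

Weighted total = 222×11 + 298×55 + 182×7 + 313×85 + 178×88 + 223×24 + 421×56 + 171×28 + 364×24 + 450×75 + 248×71 + 318×47
  = 2442 + 16390 + 1274 + 26605 + 15664 + 5352 + 23576 + 4788 + 8736 + 33750 + 17608 + 14946 = 171131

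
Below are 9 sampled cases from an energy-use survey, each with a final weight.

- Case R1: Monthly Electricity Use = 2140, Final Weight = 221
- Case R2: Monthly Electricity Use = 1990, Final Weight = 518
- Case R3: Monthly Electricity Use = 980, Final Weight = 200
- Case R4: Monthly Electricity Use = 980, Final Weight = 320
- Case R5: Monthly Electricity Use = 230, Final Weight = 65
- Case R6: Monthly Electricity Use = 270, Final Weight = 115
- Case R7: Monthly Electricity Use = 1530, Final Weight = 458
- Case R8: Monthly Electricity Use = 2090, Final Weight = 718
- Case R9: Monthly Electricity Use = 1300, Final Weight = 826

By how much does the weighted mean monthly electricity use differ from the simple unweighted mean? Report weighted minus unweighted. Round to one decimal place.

271.4

Unweighted sum = 2140 + 1990 + 980 + 980 + 230 + 270 + 1530 + 2090 + 1300 = 11510
Unweighted mean = 11510 / 9 = 1278.8889
Weighted sum = 2140×221 + 1990×518 + 980×200 + 980×320 + 230×65 + 270×115 + 1530×458 + 2090×718 + 1300×826
  = 5334520
Sum of weights = 221 + 518 + 200 + 320 + 65 + 115 + 458 + 718 + 826 = 3441
Weighted mean = 5334520 / 3441 = 1550.2819
Difference (weighted minus unweighted) = 271.39301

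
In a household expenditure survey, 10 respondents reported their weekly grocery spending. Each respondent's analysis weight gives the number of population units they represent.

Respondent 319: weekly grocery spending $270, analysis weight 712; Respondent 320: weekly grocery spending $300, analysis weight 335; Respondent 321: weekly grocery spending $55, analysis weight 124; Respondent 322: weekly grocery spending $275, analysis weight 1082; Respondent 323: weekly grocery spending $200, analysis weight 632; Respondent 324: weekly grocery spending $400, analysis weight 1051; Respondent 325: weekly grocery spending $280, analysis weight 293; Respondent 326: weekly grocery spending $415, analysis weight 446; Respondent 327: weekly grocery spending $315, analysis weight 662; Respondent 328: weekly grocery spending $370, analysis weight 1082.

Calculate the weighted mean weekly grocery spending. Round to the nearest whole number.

Weighted sum = 270×712 + 300×335 + 55×124 + 275×1082 + 200×632 + 400×1051 + 280×293 + 415×446 + 315×662 + 370×1082
  = 192240 + 100500 + 6820 + 297550 + 126400 + 420400 + 82040 + 185090 + 208530 + 400340 = 2019910
Sum of weights = 712 + 335 + 124 + 1082 + 632 + 1051 + 293 + 446 + 662 + 1082 = 6419
Weighted mean = 2019910 / 6419 = 314.67674

315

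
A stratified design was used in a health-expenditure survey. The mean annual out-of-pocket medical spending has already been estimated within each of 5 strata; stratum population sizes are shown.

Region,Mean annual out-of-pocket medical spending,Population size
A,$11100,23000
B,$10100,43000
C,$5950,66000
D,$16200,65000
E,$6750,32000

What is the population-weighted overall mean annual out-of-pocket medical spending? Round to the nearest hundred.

10300

Σ Nₕ·x̄ₕ = 11100×23000 + 10100×43000 + 5950×66000 + 16200×65000 + 6750×32000
  = 255300000 + 434300000 + 392700000 + 1053000000 + 216000000 = 2351300000
Σ Nₕ = 23000 + 43000 + 66000 + 65000 + 32000 = 229000
Overall mean = 2351300000 / 229000 = 10267.686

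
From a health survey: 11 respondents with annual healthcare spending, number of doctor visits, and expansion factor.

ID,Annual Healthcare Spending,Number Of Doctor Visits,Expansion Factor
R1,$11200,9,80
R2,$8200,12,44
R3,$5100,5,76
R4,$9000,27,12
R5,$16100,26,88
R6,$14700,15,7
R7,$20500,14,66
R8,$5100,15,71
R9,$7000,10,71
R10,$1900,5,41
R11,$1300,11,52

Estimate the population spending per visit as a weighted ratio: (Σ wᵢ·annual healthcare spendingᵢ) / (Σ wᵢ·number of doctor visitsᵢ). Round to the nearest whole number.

720

Σ wᵢ·y = 11200×80 + 8200×44 + 5100×76 + 9000×12 + 16100×88 + 14700×7 + 20500×66 + 5100×71 + 7000×71 + 1900×41 + 1300×52
  = 5629700
Σ wᵢ·x = 9×80 + 12×44 + 5×76 + 27×12 + 26×88 + 15×7 + 14×66 + 15×71 + 10×71 + 5×41 + 11×52
  = 720 + 528 + 380 + 324 + 2288 + 105 + 924 + 1065 + 710 + 205 + 572 = 7821
Ratio = 5629700 / 7821 = 719.81844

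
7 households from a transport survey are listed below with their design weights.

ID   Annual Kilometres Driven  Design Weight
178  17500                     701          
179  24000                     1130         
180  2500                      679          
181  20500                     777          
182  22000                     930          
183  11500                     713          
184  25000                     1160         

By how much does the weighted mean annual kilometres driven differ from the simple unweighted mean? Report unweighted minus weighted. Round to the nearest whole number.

-1258

Unweighted sum = 17500 + 24000 + 2500 + 20500 + 22000 + 11500 + 25000 = 123000
Unweighted mean = 123000 / 7 = 17571.429
Weighted sum = 17500×701 + 24000×1130 + 2500×679 + 20500×777 + 22000×930 + 11500×713 + 25000×1160
  = 114673000
Sum of weights = 6090
Weighted mean = 114673000 / 6090 = 18829.721
Difference (unweighted minus weighted) = -1258.2923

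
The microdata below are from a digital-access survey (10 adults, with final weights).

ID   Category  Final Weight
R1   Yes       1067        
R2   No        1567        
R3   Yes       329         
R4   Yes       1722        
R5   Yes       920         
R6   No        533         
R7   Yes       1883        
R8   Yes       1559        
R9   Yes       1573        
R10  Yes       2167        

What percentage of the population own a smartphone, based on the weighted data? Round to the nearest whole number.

84

Sum of weights for 'Yes' = 1067 + 329 + 1722 + 920 + 1883 + 1559 + 1573 + 2167 = 11220
Total weight = 1067 + 1567 + 329 + 1722 + 920 + 533 + 1883 + 1559 + 1573 + 2167 = 13320
Weighted proportion = 11220 / 13320 = 0.84234234 → 84.234234%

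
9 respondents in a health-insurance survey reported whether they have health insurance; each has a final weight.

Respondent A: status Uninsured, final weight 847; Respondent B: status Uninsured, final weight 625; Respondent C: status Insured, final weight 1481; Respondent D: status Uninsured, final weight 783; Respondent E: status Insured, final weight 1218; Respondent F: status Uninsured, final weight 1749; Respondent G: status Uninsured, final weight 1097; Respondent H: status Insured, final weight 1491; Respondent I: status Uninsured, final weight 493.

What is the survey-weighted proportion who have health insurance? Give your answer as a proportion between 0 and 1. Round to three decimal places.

Sum of weights for 'Insured' = 1481 + 1218 + 1491 = 4190
Total weight = 847 + 625 + 1481 + 783 + 1218 + 1749 + 1097 + 1491 + 493 = 9784
Weighted proportion = 4190 / 9784 = 0.4282502

0.428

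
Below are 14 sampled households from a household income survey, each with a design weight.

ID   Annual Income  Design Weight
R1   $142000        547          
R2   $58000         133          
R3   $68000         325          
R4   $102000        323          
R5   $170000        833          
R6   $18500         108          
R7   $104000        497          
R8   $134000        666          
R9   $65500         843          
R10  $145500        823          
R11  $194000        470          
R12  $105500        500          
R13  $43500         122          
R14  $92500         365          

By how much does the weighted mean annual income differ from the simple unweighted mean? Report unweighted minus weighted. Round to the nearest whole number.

Unweighted sum = 1443000
Unweighted mean = 1443000 / 14 = 103071.43
Weighted sum = 782936500
Sum of weights = 6555
Weighted mean = 782936500 / 6555 = 119441.11
Difference (unweighted minus weighted) = -16369.685

-16370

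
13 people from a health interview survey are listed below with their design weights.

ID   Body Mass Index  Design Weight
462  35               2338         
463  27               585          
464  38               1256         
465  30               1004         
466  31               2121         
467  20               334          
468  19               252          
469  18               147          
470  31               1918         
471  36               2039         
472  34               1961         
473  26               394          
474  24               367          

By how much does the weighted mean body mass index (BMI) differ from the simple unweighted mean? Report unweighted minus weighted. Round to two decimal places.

-3.82

Unweighted sum = 369
Unweighted mean = 369 / 13 = 28.384615
Weighted sum = 473926
Sum of weights = 14716
Weighted mean = 473926 / 14716 = 32.204811
Difference (unweighted minus weighted) = -3.8201957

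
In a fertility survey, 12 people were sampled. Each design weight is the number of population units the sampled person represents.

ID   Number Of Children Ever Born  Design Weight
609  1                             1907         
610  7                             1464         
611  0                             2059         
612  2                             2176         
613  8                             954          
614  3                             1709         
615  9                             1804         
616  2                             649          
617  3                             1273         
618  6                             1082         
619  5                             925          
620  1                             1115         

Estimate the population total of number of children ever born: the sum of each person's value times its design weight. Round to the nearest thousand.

63000

Weighted total = 1×1907 + 7×1464 + 0×2059 + 2×2176 + 8×954 + 3×1709 + 9×1804 + 2×649 + 3×1273 + 6×1082 + 5×925 + 1×1115
  = 1907 + 10248 + 0 + 4352 + 7632 + 5127 + 16236 + 1298 + 3819 + 6492 + 4625 + 1115 = 62851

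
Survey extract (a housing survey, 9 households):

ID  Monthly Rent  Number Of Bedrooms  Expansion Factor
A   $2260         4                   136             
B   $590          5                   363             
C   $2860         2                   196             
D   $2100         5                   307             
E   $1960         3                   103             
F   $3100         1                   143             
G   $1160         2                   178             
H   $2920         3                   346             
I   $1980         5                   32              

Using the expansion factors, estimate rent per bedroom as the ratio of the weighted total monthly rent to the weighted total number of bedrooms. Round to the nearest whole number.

580

Σ wᵢ·y = 2260×136 + 590×363 + 2860×196 + 2100×307 + 1960×103 + 3100×143 + 1160×178 + 2920×346 + 1980×32
  = 307360 + 214170 + 560560 + 644700 + 201880 + 443300 + 206480 + 1010320 + 63360 = 3652130
Σ wᵢ·x = 4×136 + 5×363 + 2×196 + 5×307 + 3×103 + 1×143 + 2×178 + 3×346 + 5×32
  = 544 + 1815 + 392 + 1535 + 309 + 143 + 356 + 1038 + 160 = 6292
Ratio = 3652130 / 6292 = 580.44024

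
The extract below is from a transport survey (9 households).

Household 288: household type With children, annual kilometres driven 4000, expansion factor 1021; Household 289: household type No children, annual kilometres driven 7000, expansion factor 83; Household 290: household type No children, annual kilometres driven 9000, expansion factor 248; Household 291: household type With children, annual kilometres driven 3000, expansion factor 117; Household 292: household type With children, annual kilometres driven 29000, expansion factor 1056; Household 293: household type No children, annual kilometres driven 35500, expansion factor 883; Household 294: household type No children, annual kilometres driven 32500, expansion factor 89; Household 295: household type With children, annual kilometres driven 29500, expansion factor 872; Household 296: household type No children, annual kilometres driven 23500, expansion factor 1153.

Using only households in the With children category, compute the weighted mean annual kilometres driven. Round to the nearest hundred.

With children rows: 288, 291, 292, 295
Weighted sum = 4000×1021 + 3000×117 + 29000×1056 + 29500×872
  = 4084000 + 351000 + 30624000 + 25724000 = 60783000
Sum of weights = 1021 + 117 + 1056 + 872 = 3066
Weighted mean = 60783000 / 3066 = 19824.853

19800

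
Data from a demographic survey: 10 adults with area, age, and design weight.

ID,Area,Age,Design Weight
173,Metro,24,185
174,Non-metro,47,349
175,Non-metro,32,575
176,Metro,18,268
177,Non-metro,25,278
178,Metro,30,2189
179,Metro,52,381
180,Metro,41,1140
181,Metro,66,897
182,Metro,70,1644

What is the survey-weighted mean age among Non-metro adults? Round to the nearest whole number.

Non-metro rows: 174, 175, 177
Weighted sum = 47×349 + 32×575 + 25×278
  = 41753
Sum of weights = 349 + 575 + 278 = 1202
Weighted mean = 41753 / 1202 = 34.736273

35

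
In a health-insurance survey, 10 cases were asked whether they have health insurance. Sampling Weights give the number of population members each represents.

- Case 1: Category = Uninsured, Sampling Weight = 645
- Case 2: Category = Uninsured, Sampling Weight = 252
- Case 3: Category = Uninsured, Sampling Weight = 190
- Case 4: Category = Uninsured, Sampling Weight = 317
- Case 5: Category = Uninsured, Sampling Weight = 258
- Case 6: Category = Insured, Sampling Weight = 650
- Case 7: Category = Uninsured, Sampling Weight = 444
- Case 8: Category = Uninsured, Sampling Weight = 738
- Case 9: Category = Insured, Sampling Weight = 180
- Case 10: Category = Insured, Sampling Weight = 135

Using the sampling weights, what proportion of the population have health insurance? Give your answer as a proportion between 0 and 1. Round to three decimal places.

Sum of weights for 'Insured' = 650 + 180 + 135 = 965
Total weight = 645 + 252 + 190 + 317 + 258 + 650 + 444 + 738 + 180 + 135 = 3809
Weighted proportion = 965 / 3809 = 0.25334734

0.253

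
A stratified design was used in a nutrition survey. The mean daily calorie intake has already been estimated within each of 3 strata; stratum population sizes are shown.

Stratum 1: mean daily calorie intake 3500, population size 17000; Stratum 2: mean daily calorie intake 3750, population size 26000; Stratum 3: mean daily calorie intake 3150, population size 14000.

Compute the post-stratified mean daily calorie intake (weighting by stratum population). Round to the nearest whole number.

3528

Σ Nₕ·x̄ₕ = 3500×17000 + 3750×26000 + 3150×14000
  = 59500000 + 97500000 + 44100000 = 201100000
Σ Nₕ = 17000 + 26000 + 14000 = 57000
Overall mean = 201100000 / 57000 = 3528.0702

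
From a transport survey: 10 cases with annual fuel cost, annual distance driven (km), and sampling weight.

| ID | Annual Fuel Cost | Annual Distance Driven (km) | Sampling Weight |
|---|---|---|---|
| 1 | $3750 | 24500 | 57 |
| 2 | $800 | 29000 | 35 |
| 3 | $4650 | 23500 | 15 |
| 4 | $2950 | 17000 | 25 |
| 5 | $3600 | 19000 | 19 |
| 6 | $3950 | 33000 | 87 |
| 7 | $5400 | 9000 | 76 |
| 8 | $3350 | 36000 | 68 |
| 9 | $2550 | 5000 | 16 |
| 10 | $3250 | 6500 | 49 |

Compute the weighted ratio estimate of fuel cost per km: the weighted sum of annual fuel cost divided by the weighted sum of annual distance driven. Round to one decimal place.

0.2

Σ wᵢ·y = 3750×57 + 800×35 + 4650×15 + 2950×25 + 3600×19 + 3950×87 + 5400×76 + 3350×68 + 2550×16 + 3250×49
  = 213750 + 28000 + 69750 + 73750 + 68400 + 343650 + 410400 + 227800 + 40800 + 159250 = 1635550
Σ wᵢ·x = 24500×57 + 29000×35 + 23500×15 + 17000×25 + 19000×19 + 33000×87 + 9000×76 + 36000×68 + 5000×16 + 6500×49
  = 1396500 + 1015000 + 352500 + 425000 + 361000 + 2871000 + 684000 + 2448000 + 80000 + 318500 = 9951500
Ratio = 1635550 / 9951500 = 0.16435211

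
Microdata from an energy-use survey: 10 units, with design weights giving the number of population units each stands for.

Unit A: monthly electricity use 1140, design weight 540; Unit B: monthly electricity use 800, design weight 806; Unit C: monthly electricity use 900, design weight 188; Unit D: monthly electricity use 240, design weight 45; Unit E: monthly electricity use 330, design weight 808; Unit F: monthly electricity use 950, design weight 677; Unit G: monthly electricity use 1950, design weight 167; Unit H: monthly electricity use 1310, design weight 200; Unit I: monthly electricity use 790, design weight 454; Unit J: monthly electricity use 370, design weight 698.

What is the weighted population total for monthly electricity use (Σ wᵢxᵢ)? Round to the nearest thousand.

Weighted total = 3554760

3555000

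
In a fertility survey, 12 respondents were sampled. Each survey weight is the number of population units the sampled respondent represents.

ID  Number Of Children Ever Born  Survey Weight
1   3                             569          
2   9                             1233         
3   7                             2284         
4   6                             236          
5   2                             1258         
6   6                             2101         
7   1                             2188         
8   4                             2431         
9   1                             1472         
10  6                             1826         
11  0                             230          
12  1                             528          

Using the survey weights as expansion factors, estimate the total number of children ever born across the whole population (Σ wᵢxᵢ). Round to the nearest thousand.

70000

Weighted total = 3×569 + 9×1233 + 7×2284 + 6×236 + 2×1258 + 6×2101 + 1×2188 + 4×2431 + 1×1472 + 6×1826 + 0×230 + 1×528
  = 1707 + 11097 + 15988 + 1416 + 2516 + 12606 + 2188 + 9724 + 1472 + 10956 + 0 + 528 = 70198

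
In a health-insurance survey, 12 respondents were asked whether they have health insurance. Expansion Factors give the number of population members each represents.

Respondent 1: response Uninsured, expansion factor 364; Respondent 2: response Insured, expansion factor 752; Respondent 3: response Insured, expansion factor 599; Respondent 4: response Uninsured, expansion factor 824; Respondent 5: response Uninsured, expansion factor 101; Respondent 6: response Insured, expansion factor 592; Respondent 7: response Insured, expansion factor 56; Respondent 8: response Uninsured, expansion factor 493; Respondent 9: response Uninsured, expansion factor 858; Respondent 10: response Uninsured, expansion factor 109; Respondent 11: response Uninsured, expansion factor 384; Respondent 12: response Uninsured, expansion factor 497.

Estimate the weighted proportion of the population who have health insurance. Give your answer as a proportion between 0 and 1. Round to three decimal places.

Sum of weights for 'Insured' = 752 + 599 + 592 + 56 = 1999
Total weight = 364 + 752 + 599 + 824 + 101 + 592 + 56 + 493 + 858 + 109 + 384 + 497 = 5629
Weighted proportion = 1999 / 5629 = 0.35512524

0.355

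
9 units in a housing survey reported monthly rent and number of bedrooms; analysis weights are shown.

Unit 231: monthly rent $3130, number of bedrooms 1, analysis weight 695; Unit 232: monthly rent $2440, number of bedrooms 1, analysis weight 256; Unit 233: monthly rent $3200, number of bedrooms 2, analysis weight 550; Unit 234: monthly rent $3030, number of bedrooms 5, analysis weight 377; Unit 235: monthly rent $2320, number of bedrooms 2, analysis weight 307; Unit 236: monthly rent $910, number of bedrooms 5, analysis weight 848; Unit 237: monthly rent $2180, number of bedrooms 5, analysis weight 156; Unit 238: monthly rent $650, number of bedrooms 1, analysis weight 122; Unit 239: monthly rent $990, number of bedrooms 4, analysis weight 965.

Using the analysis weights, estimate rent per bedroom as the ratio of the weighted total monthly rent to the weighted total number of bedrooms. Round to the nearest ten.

Σ wᵢ·y = 3130×695 + 2440×256 + 3200×550 + 3030×377 + 2320×307 + 910×848 + 2180×156 + 650×122 + 990×965
  = 2175350 + 624640 + 1760000 + 1142310 + 712240 + 771680 + 340080 + 79300 + 955350 = 8560950
Σ wᵢ·x = 1×695 + 1×256 + 2×550 + 5×377 + 2×307 + 5×848 + 5×156 + 1×122 + 4×965
  = 13552
Ratio = 8560950 / 13552 = 631.71119

630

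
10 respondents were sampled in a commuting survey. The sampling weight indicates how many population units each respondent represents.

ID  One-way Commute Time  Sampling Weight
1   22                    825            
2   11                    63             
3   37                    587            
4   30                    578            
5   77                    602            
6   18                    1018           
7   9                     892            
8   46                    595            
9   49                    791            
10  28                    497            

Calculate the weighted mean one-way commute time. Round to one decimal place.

32.7

Weighted sum = 22×825 + 11×63 + 37×587 + 30×578 + 77×602 + 18×1018 + 9×892 + 46×595 + 49×791 + 28×497
  = 18150 + 693 + 21719 + 17340 + 46354 + 18324 + 8028 + 27370 + 38759 + 13916 = 210653
Sum of weights = 825 + 63 + 587 + 578 + 602 + 1018 + 892 + 595 + 791 + 497 = 6448
Weighted mean = 210653 / 6448 = 32.66951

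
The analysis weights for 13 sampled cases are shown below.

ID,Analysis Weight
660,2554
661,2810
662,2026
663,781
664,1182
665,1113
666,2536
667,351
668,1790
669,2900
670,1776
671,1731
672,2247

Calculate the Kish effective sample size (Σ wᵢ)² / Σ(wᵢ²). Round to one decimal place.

11.1

Σ wᵢ = 23797
Σ wᵢ² = 51137689
n_eff = 23797² / 51137689 = 566297209 / 51137689 = 11.07397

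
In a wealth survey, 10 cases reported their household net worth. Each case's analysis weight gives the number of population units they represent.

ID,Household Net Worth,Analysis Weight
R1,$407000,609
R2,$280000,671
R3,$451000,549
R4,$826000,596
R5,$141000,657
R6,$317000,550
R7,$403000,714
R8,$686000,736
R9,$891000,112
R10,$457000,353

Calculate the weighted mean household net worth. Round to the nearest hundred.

Weighted sum = 2496376000
Sum of weights = 609 + 671 + 549 + 596 + 657 + 550 + 714 + 736 + 112 + 353 = 5547
Weighted mean = 2496376000 / 5547 = 450040.74

450000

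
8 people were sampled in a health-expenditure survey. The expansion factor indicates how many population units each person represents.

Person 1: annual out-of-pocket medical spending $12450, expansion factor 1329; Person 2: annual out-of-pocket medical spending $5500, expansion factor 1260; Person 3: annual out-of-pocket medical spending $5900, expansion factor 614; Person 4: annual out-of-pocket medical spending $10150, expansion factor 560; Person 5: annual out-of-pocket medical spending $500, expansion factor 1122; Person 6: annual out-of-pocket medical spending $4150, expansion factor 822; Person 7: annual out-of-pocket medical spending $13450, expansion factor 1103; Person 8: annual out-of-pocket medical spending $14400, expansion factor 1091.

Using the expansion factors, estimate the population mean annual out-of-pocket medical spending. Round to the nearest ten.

Weighted sum = 67300700
Sum of weights = 7901
Weighted mean = 67300700 / 7901 = 8517.9977

8520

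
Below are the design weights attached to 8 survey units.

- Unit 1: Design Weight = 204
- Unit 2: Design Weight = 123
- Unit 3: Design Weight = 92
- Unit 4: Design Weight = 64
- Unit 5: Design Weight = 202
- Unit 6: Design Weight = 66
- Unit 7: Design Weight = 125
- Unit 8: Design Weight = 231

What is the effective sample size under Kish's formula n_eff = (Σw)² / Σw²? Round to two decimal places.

Σ wᵢ = 1107
Σ wᵢ² = 41616 + 15129 + 8464 + 4096 + 40804 + 4356 + 15625 + 53361 = 183451
n_eff = 1107² / 183451 = 1225449 / 183451 = 6.6799799

6.68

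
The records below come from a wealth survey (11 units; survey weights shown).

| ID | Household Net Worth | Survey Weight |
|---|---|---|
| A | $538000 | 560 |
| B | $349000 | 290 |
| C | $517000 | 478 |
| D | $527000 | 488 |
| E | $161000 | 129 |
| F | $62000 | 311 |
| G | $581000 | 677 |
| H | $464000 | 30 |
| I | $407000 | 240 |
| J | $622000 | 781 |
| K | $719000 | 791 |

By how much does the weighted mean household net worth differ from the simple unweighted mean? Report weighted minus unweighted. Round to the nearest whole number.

Unweighted sum = 538000 + 349000 + 517000 + 527000 + 161000 + 62000 + 581000 + 464000 + 407000 + 622000 + 719000 = 4947000
Unweighted mean = 4947000 / 11 = 449727.27
Weighted sum = 538000×560 + 349000×290 + 517000×478 + 527000×488 + 161000×129 + 62000×311 + 581000×677 + 464000×30 + 407000×240 + 622000×781 + 719000×791
  = 301280000 + 101210000 + 247126000 + 257176000 + 20769000 + 19282000 + 393337000 + 13920000 + 97680000 + 485782000 + 568729000 = 2506291000
Sum of weights = 560 + 290 + 478 + 488 + 129 + 311 + 677 + 30 + 240 + 781 + 791 = 4775
Weighted mean = 2506291000 / 4775 = 524877.7
Difference (weighted minus unweighted) = 75150.424

75150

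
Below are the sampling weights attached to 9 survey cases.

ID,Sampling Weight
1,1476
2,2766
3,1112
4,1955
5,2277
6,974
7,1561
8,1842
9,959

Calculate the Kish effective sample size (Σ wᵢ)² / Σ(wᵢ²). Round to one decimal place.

Σ wᵢ = 1476 + 2766 + 1112 + 1955 + 2277 + 974 + 1561 + 1842 + 959 = 14922
Σ wᵢ² = 2178576 + 7650756 + 1236544 + 3822025 + 5184729 + 948676 + 2436721 + 3392964 + 919681 = 27770672
n_eff = 14922² / 27770672 = 222666084 / 27770672 = 8.0180301

8.0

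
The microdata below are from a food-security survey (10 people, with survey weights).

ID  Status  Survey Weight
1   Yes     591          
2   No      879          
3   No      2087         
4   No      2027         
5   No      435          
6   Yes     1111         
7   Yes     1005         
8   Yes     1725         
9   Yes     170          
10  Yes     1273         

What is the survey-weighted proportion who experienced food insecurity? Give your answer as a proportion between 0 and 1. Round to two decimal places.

Sum of weights for 'Yes' = 591 + 1111 + 1005 + 1725 + 170 + 1273 = 5875
Total weight = 591 + 879 + 2087 + 2027 + 435 + 1111 + 1005 + 1725 + 170 + 1273 = 11303
Weighted proportion = 5875 / 11303 = 0.51977351

0.52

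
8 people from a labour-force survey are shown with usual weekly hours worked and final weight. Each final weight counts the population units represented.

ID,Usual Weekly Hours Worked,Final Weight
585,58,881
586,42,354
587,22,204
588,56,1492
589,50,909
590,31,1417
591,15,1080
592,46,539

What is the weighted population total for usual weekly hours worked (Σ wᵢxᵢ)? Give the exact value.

Weighted total = 58×881 + 42×354 + 22×204 + 56×1492 + 50×909 + 31×1417 + 15×1080 + 46×539
  = 51098 + 14868 + 4488 + 83552 + 45450 + 43927 + 16200 + 24794 = 284377

284377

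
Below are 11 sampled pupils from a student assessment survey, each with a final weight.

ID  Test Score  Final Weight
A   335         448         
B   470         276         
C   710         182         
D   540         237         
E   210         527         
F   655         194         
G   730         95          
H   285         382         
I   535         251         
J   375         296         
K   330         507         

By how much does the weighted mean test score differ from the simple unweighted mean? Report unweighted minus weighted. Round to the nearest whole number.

Unweighted sum = 335 + 470 + 710 + 540 + 210 + 655 + 730 + 285 + 535 + 375 + 330 = 5175
Unweighted mean = 5175 / 11 = 470.45455
Weighted sum = 335×448 + 470×276 + 710×182 + 540×237 + 210×527 + 655×194 + 730×95 + 285×382 + 535×251 + 375×296 + 330×507
  = 1365555
Sum of weights = 448 + 276 + 182 + 237 + 527 + 194 + 95 + 382 + 251 + 296 + 507 = 3395
Weighted mean = 1365555 / 3395 = 402.22533
Difference (unweighted minus weighted) = 68.229214

68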